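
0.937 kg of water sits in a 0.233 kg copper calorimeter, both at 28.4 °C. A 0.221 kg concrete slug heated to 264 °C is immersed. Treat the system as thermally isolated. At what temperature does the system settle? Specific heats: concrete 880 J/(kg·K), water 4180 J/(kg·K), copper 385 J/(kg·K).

T_f ≈ 39.3 °C

Energy conservation, ΣQ = 0:
0.221*880*(T − 264) + 0.937*4180*(T − 28.4) + 0.233*385*(T − 28.4) = 0
194.48(T − 264) + 3916.7(T − 28.4) + 89.7(T − 28.4) = 0
(194.48 + 3916.7 + 89.7) T = 194.48*264 + 3916.7*28.4 + 89.7*28.4
T = 165123/4200.8 ≈ 39.31 °C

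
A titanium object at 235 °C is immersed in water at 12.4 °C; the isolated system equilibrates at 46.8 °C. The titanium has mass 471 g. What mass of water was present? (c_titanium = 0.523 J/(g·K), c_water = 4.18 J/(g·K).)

m ≈ 322 g

Net heat exchanged in the isolated system is zero:
471·0.523·(46.8 − 235) + m·4.18·(46.8 − 12.4) = 0
143.79 m = 46360
m = 46360/143.79 ≈ 322.4 g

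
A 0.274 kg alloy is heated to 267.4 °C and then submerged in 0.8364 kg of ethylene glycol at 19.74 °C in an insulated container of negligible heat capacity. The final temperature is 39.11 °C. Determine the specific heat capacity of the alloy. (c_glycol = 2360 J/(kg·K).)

c ≈ 611 J/(kg·K)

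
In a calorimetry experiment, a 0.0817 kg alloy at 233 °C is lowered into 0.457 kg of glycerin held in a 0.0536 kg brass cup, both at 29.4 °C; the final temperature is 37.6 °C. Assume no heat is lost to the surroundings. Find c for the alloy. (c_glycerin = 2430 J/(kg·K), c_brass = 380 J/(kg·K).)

c ≈ 581 J/(kg·K)

Let T be the final temperature. ΣQ_i = 0:
0.0817×c×(37.6 − 233) + 0.457×2430×(37.6 − 29.4) + 0.0536×380×(37.6 − 29.4) = 0
-15.96 c = -9273.2
c = -9273.2/-15.96 ≈ 580.9 J/(kg·K)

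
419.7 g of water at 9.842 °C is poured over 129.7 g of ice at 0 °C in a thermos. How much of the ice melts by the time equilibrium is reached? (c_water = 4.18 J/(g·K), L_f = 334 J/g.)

Water can give up m c ΔT = 419.7·4.18·9.842 = 17266 J before reaching 0 °C.
To melt every bit of ice: 129.7·334 = 43320 J.
That's not enough to melt it all — equilibrium is at 0 °C with ice remaining.
m_melt = 17266 / L_f = 51.7 g.

m_melted ≈ 51.7 g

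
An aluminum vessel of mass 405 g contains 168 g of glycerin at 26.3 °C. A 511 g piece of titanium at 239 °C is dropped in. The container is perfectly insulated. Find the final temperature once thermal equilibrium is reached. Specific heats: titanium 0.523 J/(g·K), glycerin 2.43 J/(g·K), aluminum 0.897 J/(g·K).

T_f ≈ 81.0 °C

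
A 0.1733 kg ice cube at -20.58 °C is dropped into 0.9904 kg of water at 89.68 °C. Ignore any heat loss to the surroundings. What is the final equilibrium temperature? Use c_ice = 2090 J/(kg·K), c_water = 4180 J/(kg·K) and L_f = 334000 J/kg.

Energy balance with sensible and latent terms:
ice -20.58→0 °C: 0.1733×2090×20.58 = 7454; fusion: m_ice L_f = 0.1733×334000 = 57882; warm the meltwater: 724.39 T; water: 4139.9(T − 89.68)
4864.3 T = 371264 − 65336 = 305928
T ≈ 62.89 °C. Since T > 0 °C, the all-ice-melts assumption holds.

T_f ≈ 62.9 °C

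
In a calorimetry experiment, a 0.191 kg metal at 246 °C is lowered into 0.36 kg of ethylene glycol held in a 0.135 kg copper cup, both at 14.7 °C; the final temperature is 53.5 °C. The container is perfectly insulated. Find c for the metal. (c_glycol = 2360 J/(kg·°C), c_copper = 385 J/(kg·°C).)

Setting the total heat transfer to zero:
0.191·c·(53.5 − 246) + 0.36·2360·(53.5 − 14.7) + 0.135·385·(53.5 − 14.7) = 0
-36.77 c = -34981
c = -34981/-36.77 ≈ 951.4 J/(kg·°C)

c ≈ 951 J/(kg·°C)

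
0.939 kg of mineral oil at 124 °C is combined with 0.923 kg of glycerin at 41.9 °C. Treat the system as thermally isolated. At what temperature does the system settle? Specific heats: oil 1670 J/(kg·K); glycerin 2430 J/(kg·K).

T_f ≈ 75.7 °C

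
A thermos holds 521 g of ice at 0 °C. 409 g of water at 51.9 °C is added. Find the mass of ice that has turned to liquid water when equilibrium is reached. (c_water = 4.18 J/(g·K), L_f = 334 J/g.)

m_melted ≈ 266 g

Heat available from the water dropping to 0 °C: 409×4.18×51.9 = 88729 J.
Fully melting the ice requires m_ice L_f = 521×334 = 174014 J.
That's not enough to melt it all — equilibrium is at 0 °C with ice remaining.
m_melted×334 = 88729  ⇒  m_melted ≈ 265.7 g.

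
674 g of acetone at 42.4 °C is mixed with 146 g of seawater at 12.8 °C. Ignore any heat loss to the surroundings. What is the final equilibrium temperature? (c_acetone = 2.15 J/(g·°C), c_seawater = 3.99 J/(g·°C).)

Taking heat into each body as positive, Σ m c ΔT = 0:
674*2.15*(T − 42.4) + 146*3.99*(T − 12.8) = 0
1449.1(T − 42.4) + 582.54(T − 12.8) = 0
2031.6 T = 68898
T = 68898/2031.6 ≈ 33.91 °C

T_f ≈ 33.9 °C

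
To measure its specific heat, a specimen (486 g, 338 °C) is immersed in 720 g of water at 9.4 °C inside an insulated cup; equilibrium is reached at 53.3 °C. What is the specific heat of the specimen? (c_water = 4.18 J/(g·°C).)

c ≈ 0.955 J/(g·°C)

m_s c (T_s − T_f) = m_water c_water (T_f − T_0):
486×c×(338 − 53.3) = 720×4.18×(53.3 − 9.4)
138364 c = 132121  ⇒  c ≈ 0.9549 J/(g·°C)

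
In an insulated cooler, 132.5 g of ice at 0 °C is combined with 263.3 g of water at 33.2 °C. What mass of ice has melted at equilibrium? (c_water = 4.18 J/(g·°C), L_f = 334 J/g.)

m_melted ≈ 109 g

Cooling the water to 0 °C releases 263.3×4.18×33.2 = 36540 J.
Fully melting the ice requires m_ice L_f = 132.5×334 = 44255 J.
Since 36540 < 44255 J, not all the ice melts; equilibrium is at 0 °C.
m_melted×334 = 36540  ⇒  m_melted ≈ 109.4 g.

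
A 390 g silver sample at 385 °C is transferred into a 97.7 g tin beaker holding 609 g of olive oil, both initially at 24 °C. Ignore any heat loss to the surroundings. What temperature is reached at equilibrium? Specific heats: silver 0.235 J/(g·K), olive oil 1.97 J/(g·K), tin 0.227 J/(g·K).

T_f ≈ 49.2 °C

Taking heat into each body as positive, Σ m c ΔT = 0:
390*0.235*(T − 385) + 609*1.97*(T − 24) + 97.7*0.227*(T − 24) = 0
91.65(T − 385) + 1199.7(T − 24) + 22.18(T − 24) = 0
(91.65 + 1199.7 + 22.18) T = 91.65*385 + 1199.7*24 + 22.18*24
T = 64611/1313.6 ≈ 49.19 °C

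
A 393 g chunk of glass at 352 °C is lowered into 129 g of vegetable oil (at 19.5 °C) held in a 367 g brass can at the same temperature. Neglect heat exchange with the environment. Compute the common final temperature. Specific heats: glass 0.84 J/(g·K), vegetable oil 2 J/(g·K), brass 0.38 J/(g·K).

Conservation of energy gives ΣQ = 0:
393·0.84·(T − 352) + 129·2·(T − 19.5) + 367·0.38·(T − 19.5) = 0
330.12(T − 352) + 258(T − 19.5) + 139.46(T − 19.5) = 0
(330.12 + 258 + 139.46) T = 330.12·352 + 258·19.5 + 139.46·19.5
T = 123953/727.58 ≈ 170.36 °C

T_f ≈ 170.4 °C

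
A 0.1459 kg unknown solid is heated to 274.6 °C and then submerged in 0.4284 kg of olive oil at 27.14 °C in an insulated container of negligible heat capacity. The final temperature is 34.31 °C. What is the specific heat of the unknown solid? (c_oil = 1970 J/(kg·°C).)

c ≈ 173 J/(kg·°C)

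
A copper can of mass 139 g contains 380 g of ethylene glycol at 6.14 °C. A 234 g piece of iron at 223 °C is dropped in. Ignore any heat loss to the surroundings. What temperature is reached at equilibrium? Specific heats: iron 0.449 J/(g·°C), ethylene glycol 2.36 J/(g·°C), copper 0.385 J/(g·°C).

T_f ≈ 27.7 °C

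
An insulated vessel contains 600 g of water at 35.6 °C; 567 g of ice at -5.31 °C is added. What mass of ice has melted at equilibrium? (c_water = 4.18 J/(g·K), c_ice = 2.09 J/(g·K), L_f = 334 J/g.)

m_melted ≈ 248 g

Cooling the water to 0 °C releases 600×4.18×35.6 = 89285 J.
Of that, 567×2.09×5.31 = 6292.5 J goes to bring the ice to 0 °C, leaving 82992 J.
Fully melting the ice requires m_ice L_f = 567×334 = 189378 J.
Since 82992 < 189378 J, not all the ice melts; equilibrium is at 0 °C.
m_melted×334 = 82992  ⇒  m_melted ≈ 248.5 g.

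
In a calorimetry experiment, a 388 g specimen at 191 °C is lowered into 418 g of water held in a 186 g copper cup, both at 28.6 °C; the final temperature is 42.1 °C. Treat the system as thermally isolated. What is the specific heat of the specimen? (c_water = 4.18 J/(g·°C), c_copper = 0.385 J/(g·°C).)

Taking heat into each body as positive, Σ m c ΔT = 0:
388·c·(42.1 − 191) + 418·4.18·(42.1 − 28.6) + 186·0.385·(42.1 − 28.6) = 0
-57773 c = -24554
c = -24554/-57773 ≈ 0.425 J/(g·°C)

c ≈ 0.425 J/(g·°C)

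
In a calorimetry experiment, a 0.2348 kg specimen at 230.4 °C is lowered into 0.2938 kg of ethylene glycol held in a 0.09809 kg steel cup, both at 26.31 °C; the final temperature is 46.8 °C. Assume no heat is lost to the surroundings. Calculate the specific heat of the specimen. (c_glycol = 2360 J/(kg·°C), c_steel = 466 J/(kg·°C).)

Heat gained plus heat lost sum to zero:
0.2348·c·(46.8 − 230.4) + 0.2938·2360·(46.8 − 26.31) + 0.09809·466·(46.8 − 26.31) = 0
-43.11 c = -15144
c = -15144/-43.11 ≈ 351.3 J/(kg·°C)

c ≈ 351 J/(kg·°C)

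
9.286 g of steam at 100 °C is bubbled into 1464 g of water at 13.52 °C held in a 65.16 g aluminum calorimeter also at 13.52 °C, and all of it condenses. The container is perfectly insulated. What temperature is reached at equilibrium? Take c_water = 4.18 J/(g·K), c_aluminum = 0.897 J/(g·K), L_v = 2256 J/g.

T_f ≈ 17.4 °C

Energy conservation, ΣQ = 0:
condense steam: −9.286·2256 = −20949
  condensed water 100 °C→T: 38.82(T − 100)
  water warms: 1464·4.18·(T − 13.52) = 6119.5(T − 13.52)
  cup: 58.45(T − 13.52)
6216.8 T = 20949 + 3881.5 + 83526 = 108357
T ≈ 17.43 °C (< 100 °C, so full condensation is consistent).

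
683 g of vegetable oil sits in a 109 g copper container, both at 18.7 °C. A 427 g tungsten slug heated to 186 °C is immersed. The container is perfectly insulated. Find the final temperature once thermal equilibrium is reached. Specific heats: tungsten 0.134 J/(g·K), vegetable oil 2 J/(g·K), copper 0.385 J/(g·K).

Net heat exchanged in the isolated system is zero:
427*0.134*(T − 186) + 683*2*(T − 18.7) + 109*0.385*(T − 18.7) = 0
1465.2 T = 36971
T = 36971 / 1465.2 = 25.2 °C

T_f ≈ 25.2 °C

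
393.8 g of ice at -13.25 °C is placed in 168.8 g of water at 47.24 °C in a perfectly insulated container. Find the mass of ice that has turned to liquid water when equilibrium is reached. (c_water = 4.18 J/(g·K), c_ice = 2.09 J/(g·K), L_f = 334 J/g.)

Cooling the water to 0 °C releases 168.8·4.18·47.24 = 33332 J.
Of that, 393.8·2.09·13.25 = 10905 J goes to bring the ice to 0 °C, leaving 22426 J.
Fully melting the ice requires m_ice L_f = 393.8·334 = 131529 J.
Since 22426 < 131529 J, not all the ice melts; equilibrium is at 0 °C.
m_melt = 22426 / L_f = 67.15 g.

m_melted ≈ 67.1 g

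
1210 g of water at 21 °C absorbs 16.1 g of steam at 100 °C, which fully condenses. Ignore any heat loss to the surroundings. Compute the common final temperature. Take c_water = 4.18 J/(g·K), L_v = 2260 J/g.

T_f ≈ 29.1 °C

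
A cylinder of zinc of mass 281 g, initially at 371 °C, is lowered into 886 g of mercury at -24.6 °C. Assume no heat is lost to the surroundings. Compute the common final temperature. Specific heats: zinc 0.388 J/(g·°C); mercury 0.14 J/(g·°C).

Taking heat into each body as positive, Σ m c ΔT = 0:
281·0.388·(T − 371) + 886·0.14·(T − (-24.6)) = 0
109.03(T − 371) + 124.04(T − (-24.6)) = 0
(109.03 + 124.04) T = 109.03·371 + 124.04·(-24.6)
T ≈ 160.46 °C

T_f ≈ 160.5 °C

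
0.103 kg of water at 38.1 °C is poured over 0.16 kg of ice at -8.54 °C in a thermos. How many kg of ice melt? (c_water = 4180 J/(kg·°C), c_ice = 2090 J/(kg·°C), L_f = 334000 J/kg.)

m_melted ≈ 0.0406 kg

Heat available from the water dropping to 0 °C: 0.103·4180·38.1 = 16404 J.
Of that, 0.16·2090·8.54 = 2855.8 J goes to bring the ice to 0 °C, leaving 13548 J.
Melting all 0.16 kg of ice would need 0.16·334000 = 53440 J.
13548 J < 53440 J, so only part of the ice melts and the system sits at 0 °C.
Mass melted = 13548/334000 ≈ 0.04056 kg.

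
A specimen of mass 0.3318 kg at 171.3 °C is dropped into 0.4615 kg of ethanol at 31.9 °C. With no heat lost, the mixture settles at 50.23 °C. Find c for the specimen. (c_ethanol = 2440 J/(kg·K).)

Heat lost by the specimen = heat gained by the ethanol:
0.3318·c·(171.3 − 50.23) = 0.4615·2440·(50.23 − 31.9)
40.17 c = 20641  ⇒  c ≈ 513.8 J/(kg·K)

c ≈ 514 J/(kg·K)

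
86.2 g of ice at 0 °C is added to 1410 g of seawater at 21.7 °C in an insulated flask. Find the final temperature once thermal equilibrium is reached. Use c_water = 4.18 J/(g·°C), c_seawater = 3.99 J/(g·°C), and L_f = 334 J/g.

T_f ≈ 15.6 °C

Net heat exchanged in the isolated system is zero:
latent heat to melt: 86.2·334 = 28791; warm the meltwater: 360.32 T; seawater cools: 1410·3.99·(T − 21.7) = 5625.9(T − 21.7)
5986.2 T = 122082 − 28791 = 93291
T ≈ 15.58 °C — above 0 °C, consistent with complete melting.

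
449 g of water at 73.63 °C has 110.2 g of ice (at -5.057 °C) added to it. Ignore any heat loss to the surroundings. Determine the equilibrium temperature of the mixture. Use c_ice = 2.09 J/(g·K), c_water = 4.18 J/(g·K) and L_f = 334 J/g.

T_f ≈ 42.9 °C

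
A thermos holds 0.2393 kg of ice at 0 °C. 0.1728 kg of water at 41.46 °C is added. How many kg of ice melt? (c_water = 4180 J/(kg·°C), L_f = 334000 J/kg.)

Water can give up m c ΔT = 0.1728·4180·41.46 = 29947 J before reaching 0 °C.
Melting all 0.2393 kg of ice would need 0.2393·334000 = 79926 J.
That's not enough to melt it all — equilibrium is at 0 °C with ice remaining.
m_melt = 29947 / L_f = 0.08966 kg.

m_melted ≈ 0.0897 kg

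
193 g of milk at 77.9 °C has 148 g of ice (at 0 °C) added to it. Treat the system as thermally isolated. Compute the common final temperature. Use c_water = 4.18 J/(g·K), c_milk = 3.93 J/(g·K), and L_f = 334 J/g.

T_f ≈ 7.0 °C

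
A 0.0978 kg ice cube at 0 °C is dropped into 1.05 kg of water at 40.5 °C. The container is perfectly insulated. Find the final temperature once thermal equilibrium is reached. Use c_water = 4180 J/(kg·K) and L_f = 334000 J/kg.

T_f ≈ 30.2 °C

Conservation of energy gives ΣQ = 0:
fusion: m_ice L_f = 0.0978×334000 = 32665
  meltwater 0→T: 0.0978×4180×T = 408.8 T
  water: 4389(T − 40.5)
4797.8 T = 177754 − 32665 = 145089
T ≈ 30.24 °C — above 0 °C, consistent with complete melting.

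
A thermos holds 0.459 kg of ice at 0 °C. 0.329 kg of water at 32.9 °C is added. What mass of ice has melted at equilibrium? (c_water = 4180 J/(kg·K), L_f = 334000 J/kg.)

m_melted ≈ 0.135 kg

Cooling the water to 0 °C releases 0.329·4180·32.9 = 45245 J.
To melt every bit of ice: 0.459·334000 = 153306 J.
Since 45245 < 153306 J, not all the ice melts; equilibrium is at 0 °C.
m_melted·334000 = 45245  ⇒  m_melted ≈ 0.1355 kg.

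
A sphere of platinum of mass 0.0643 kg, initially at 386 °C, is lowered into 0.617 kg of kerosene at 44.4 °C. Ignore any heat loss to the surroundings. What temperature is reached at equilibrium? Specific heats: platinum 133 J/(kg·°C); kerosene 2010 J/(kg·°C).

T_f ≈ 46.7 °C

Net heat exchanged in the isolated system is zero:
0.0643*133*(T − 386) + 0.617*2010*(T − 44.4) = 0
8.552(T − 386) + 1240.2(T − 44.4) = 0
(8.552 + 1240.2) T = 8.552*386 + 1240.2*44.4
T ≈ 46.74 °C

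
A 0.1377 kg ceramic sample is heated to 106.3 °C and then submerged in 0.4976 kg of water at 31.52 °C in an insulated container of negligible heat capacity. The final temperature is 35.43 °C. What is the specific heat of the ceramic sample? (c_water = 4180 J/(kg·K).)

c ≈ 833 J/(kg·K)

Heat lost by the ceramic sample = heat gained by the water:
0.1377·c·(106.3 − 35.43) = 0.4976·4180·(35.43 − 31.52)
9.759 c = 8132.7  ⇒  c ≈ 833.4 J/(kg·K)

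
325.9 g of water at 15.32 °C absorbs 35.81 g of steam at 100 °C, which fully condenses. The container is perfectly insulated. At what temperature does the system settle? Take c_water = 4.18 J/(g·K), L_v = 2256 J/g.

Sum of m c ΔT and latent-heat terms is zero:
latent heat released on condensation: 35.81·2256 = 80787; condensed water 100 °C→T: 149.69(T − 100); water warms: 325.9·4.18·(T − 15.32) = 1362.3(T − 15.32)
1511.9 T = 80787 + 14969 + 20870 = 116626
T ≈ 77.14 °C (< 100 °C, so full condensation is consistent).

T_f ≈ 77.1 °C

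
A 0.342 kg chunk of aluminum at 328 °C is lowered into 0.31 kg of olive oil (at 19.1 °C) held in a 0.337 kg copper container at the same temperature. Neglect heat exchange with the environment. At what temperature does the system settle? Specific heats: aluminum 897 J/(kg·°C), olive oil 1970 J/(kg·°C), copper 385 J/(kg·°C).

Energy conservation, ΣQ = 0:
0.342·897·(T − 328) + 0.31·1970·(T − 19.1) + 0.337·385·(T − 19.1) = 0
306.77(T − 328) + 610.7(T − 19.1) + 129.75(T − 19.1) = 0
1047.2 T = 114764
T = 114764 / 1047.2 = 110 °C

T_f ≈ 109.6 °C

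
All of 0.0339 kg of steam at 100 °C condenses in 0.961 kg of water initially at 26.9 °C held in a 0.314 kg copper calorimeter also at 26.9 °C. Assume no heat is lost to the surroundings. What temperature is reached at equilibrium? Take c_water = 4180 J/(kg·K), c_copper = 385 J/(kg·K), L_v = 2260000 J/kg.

T_f ≈ 47.2 °C

Taking heat into each body as positive, Σ m c ΔT = 0:
steam→water at 100 °C releases m L_v = 0.0339×2260000 = 76614
  condensed water 100 °C→T: 141.7(T − 100)
  water warms: 0.961×4180×(T − 26.9) = 4017(T − 26.9)
  cup: 120.89(T − 26.9)
4279.6 T = 76614 + 14170 + 111309 = 202093
T ≈ 47.22 °C — below 100 °C, confirming all the steam condensed.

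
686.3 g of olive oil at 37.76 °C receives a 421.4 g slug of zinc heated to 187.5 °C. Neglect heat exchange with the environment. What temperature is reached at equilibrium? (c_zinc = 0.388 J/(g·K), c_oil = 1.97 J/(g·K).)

Heat gained plus heat lost sum to zero:
421.4*0.388*(T − 187.5) + 686.3*1.97*(T − 37.76) = 0
1515.5 T = 81709
T = 81709/1515.5 ≈ 53.91 °C

T_f ≈ 53.9 °C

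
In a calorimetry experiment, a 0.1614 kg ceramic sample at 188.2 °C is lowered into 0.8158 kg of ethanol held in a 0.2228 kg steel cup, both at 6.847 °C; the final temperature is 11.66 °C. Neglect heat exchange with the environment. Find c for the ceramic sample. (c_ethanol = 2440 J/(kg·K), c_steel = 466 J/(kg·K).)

Setting the total heat transfer to zero:
0.1614·c·(11.66 − 188.2) + 0.8158·2440·(11.66 − 6.847) + 0.2228·466·(11.66 − 6.847) = 0
-28.49 c = -10080
c = -10080/-28.49 ≈ 353.8 J/(kg·K)

c ≈ 354 J/(kg·K)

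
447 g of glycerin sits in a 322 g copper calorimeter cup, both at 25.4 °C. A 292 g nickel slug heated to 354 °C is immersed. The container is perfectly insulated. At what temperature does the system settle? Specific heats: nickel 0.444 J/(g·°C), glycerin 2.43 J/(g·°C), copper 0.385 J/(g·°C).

With ΣQ=0 the equilibrium temperature is the m·c-weighted mean:
T_f = (129.65×354 + 1086.2×25.4 + 123.97×25.4) / (129.65 + 1086.2 + 123.97)
    = 76634 / 1339.8 ≈ 57.20 °C

T_f ≈ 57.2 °C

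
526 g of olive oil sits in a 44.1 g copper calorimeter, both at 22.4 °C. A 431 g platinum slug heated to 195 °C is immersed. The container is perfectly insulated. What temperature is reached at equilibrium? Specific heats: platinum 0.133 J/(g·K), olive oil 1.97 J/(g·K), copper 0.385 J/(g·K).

With ΣQ=0 the equilibrium temperature is the m·c-weighted mean:
T_f = (57.32*195 + 1036.2*22.4 + 16.98*22.4) / (57.32 + 1036.2 + 16.98)
    = 34770 / 1110.5 ≈ 31.31 °C

T_f ≈ 31.3 °C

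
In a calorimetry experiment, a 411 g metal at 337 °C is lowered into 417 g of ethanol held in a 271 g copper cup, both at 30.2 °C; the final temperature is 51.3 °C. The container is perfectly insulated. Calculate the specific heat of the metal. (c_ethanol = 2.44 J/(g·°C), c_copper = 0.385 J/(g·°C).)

c ≈ 0.202 J/(g·°C)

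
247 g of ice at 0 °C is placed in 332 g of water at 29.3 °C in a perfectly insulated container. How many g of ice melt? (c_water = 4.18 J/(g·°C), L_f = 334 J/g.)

Heat available from the water dropping to 0 °C: 332×4.18×29.3 = 40661 J.
To melt every bit of ice: 247×334 = 82498 J.
40661 J < 82498 J, so only part of the ice melts and the system sits at 0 °C.
m_melt = 40661 / L_f = 121.7 g.

m_melted ≈ 122 g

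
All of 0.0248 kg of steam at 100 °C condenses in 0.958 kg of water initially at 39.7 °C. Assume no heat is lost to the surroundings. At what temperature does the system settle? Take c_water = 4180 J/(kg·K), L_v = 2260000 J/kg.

T_f ≈ 54.9 °C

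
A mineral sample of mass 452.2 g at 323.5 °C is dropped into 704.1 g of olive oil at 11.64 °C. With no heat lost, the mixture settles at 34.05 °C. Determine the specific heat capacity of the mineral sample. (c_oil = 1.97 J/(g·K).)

c ≈ 0.237 J/(g·K)

Net heat exchanged in the isolated system is zero:
452.2×c×(34.05 − 323.5) + 704.1×1.97×(34.05 − 11.64) = 0
-130889 c = -31084
c = -31084/-130889 ≈ 0.2375 J/(g·K)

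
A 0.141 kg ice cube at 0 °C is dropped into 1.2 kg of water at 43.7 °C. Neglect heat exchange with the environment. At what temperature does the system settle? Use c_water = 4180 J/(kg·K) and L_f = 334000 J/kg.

T_f ≈ 30.7 °C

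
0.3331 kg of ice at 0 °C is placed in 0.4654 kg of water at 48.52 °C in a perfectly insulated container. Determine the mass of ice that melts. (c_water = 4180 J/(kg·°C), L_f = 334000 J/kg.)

m_melted ≈ 0.283 kg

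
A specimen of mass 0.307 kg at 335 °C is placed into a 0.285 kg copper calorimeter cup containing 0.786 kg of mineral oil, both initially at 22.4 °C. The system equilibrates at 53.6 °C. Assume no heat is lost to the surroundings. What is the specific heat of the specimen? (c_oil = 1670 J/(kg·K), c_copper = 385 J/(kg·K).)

Let T be the final temperature. ΣQ_i = 0:
0.307·c·(53.6 − 335) + 0.786·1670·(53.6 − 22.4) + 0.285·385·(53.6 − 22.4) = 0
-86.39 c = -44377
c = -44377/-86.39 ≈ 513.7 J/(kg·K)

c ≈ 514 J/(kg·K)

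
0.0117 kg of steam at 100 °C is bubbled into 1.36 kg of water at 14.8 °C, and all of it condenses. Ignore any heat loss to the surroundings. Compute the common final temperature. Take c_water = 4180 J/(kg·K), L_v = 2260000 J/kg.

Net heat exchanged in the isolated system is zero:
latent heat released on condensation: 0.0117·2260000 = 26442; condensate cools 100→T: 0.0117·4180·(T − 100) = 48.91(T − 100); water warms: 1.36·4180·(T − 14.8) = 5684.8(T − 14.8)
5733.7 T = 26442 + 4890.6 + 84135 = 115468
T ≈ 20.14 °C, under the boiling point, so the assumption holds.

T_f ≈ 20.1 °C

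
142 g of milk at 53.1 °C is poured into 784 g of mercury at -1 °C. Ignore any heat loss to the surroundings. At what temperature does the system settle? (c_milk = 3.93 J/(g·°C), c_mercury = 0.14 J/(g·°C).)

T_f ≈ 44.2 °C

Let T be the final temperature. ΣQ_i = 0:
142·3.93·(T − 53.1) + 784·0.14·(T − (-1)) = 0
558.06(T − 53.1) + 109.76(T − (-1)) = 0
667.82 T = 29523
T ≈ 44.21 °C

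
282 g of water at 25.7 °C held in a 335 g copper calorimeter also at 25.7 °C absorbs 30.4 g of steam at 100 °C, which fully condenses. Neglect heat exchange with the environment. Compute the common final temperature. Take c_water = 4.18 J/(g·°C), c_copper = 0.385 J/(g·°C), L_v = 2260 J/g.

Energy conservation, ΣQ = 0:
steam→water at 100 °C releases m L_v = 30.4×2260 = 68704; condensate cools 100→T: 30.4×4.18×(T − 100) = 127.07(T − 100); original water: 1178.8(T − 25.7); copper cup: 335×0.385×(T − 25.7) = 128.97(T − 25.7)
1434.8 T = 68704 + 12707 + 33609 = 115020
T ≈ 80.16 °C (< 100 °C, so full condensation is consistent).

T_f ≈ 80.2 °C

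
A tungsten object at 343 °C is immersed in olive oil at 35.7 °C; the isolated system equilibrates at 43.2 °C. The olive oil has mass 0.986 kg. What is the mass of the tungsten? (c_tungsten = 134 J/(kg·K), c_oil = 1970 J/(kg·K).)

m ≈ 0.363 kg

Net heat exchanged in the isolated system is zero:
m·134·(43.2 − 343) + 0.986·1970·(43.2 − 35.7) = 0
-40173 m = -14568
m = -14568/-40173 ≈ 0.3626 kg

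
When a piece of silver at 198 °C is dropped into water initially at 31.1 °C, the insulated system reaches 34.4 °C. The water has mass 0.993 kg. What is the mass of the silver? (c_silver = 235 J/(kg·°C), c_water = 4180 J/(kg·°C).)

Heat lost by the silver = heat gained by the water:
m·235·(198 − 34.4) = 0.993·4180·(34.4 − 31.1)
38446 m = 13697  ⇒  m ≈ 0.3563 kg

m ≈ 0.356 kg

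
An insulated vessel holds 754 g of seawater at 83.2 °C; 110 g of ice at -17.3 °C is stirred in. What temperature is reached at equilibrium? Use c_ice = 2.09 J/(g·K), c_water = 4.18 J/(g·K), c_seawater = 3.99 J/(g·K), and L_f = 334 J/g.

T_f ≈ 60.4 °C

Conservation of energy gives ΣQ = 0:
ice -17.3→0 °C: 110×2.09×17.3 = 3977.3; melt ice: 110×334 = 36740; meltwater 0→T: 110×4.18×T = 459.8 T; seawater: 3008.5(T − 83.2)
3468.3 T = 250304 − 40717 = 209587
T ≈ 60.43 °C — above 0 °C, consistent with complete melting.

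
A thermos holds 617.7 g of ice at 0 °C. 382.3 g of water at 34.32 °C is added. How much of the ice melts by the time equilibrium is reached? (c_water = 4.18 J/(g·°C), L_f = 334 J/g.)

Water can give up m c ΔT = 382.3×4.18×34.32 = 54844 J before reaching 0 °C.
Fully melting the ice requires m_ice L_f = 617.7×334 = 206312 J.
That's not enough to melt it all — equilibrium is at 0 °C with ice remaining.
Mass melted = 54844/334 ≈ 164.2 g.

m_melted ≈ 164 g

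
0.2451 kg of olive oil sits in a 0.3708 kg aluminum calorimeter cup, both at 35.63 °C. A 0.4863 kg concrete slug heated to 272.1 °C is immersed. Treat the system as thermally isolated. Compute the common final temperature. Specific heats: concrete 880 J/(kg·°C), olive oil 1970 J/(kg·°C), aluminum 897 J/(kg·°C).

T_f ≈ 117.0 °C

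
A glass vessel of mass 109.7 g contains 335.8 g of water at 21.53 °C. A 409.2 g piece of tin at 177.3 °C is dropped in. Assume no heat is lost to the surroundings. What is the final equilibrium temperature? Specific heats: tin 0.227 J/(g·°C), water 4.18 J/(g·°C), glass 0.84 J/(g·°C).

Net heat exchanged in the isolated system is zero:
409.2×0.227×(T − 177.3) + 335.8×4.18×(T − 21.53) + 109.7×0.84×(T − 21.53) = 0
92.89(T − 177.3) + 1403.6(T − 21.53) + 92.15(T − 21.53) = 0
1588.7 T = 48674
T = 48674 / 1588.7 = 30.6 °C

T_f ≈ 30.6 °C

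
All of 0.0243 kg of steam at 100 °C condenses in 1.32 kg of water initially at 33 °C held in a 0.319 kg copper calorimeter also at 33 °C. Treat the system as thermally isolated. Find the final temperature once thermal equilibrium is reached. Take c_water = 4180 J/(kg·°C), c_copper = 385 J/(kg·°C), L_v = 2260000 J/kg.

T_f ≈ 43.7 °C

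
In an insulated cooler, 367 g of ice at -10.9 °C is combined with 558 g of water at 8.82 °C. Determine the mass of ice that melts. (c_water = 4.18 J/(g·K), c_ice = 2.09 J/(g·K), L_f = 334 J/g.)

m_melted ≈ 36.6 g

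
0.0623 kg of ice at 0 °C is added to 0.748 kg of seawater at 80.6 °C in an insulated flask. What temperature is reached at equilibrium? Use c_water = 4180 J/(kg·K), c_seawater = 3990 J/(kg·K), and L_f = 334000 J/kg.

T_f ≈ 67.7 °C

Conservation of energy gives ΣQ = 0:
latent heat to melt: 0.0623×334000 = 20808
  meltwater 0→T: 0.0623×4180×T = 260.41 T
  seawater: 2984.5(T − 80.6)
3244.9 T = 240552 − 20808 = 219744
T ≈ 67.72 °C. Since T > 0 °C, the all-ice-melts assumption holds.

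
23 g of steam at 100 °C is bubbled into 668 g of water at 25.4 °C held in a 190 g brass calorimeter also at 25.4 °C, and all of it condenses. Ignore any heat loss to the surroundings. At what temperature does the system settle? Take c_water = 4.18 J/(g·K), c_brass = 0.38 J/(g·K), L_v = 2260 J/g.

Heat gained plus heat lost sum to zero:
condense steam: −23·2260 = −51980
  condensed water 100 °C→T: 96.14(T − 100)
  water warms: 668·4.18·(T − 25.4) = 2792.2(T − 25.4)
  cup: 72.2(T − 25.4)
2960.6 T = 51980 + 9614 + 72757 = 134351
T ≈ 45.38 °C, under the boiling point, so the assumption holds.

T_f ≈ 45.4 °C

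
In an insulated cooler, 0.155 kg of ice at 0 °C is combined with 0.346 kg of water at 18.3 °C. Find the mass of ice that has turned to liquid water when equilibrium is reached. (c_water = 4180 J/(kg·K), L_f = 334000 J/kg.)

m_melted ≈ 0.0792 kg

Cooling the water to 0 °C releases 0.346×4180×18.3 = 26467 J.
Fully melting the ice requires m_ice L_f = 0.155×334000 = 51770 J.
That's not enough to melt it all — equilibrium is at 0 °C with ice remaining.
m_melted×334000 = 26467  ⇒  m_melted ≈ 0.07924 kg.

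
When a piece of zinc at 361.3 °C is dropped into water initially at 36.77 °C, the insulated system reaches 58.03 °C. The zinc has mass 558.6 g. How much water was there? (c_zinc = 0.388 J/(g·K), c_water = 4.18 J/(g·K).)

Conservation of energy gives ΣQ = 0:
558.6·0.388·(58.03 − 361.3) + m·4.18·(58.03 − 36.77) = 0
88.87 m = 65730
m = 65730/88.87 ≈ 739.6 g

m ≈ 740 g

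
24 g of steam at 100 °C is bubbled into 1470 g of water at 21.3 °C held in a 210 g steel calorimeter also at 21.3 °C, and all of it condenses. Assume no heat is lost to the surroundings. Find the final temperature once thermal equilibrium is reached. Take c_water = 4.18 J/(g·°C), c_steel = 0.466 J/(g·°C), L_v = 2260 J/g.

T_f ≈ 31.1 °C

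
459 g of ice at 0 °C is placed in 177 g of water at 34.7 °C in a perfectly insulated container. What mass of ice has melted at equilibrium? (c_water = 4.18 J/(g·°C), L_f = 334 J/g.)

m_melted ≈ 76.9 g

Heat available from the water dropping to 0 °C: 177×4.18×34.7 = 25673 J.
Fully melting the ice requires m_ice L_f = 459×334 = 153306 J.
That's not enough to melt it all — equilibrium is at 0 °C with ice remaining.
m_melt = 25673 / L_f = 76.87 g.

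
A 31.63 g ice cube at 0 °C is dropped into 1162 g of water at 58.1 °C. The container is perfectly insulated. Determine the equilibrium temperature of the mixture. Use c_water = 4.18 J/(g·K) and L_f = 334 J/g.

T_f ≈ 54.4 °C

Sum of m c ΔT and latent-heat terms is zero:
melt ice: 31.63×334 = 10564
  meltwater 0→T: 31.63×4.18×T = 132.21 T
  water: 4857.2(T − 58.1)
4989.4 T = 282201 − 10564 = 271637
T ≈ 54.44 °C — above 0 °C, consistent with complete melting.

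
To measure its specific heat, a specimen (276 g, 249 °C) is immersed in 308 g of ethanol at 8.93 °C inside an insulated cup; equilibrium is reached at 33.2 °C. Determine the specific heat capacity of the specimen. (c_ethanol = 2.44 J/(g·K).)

Net heat exchanged in the isolated system is zero:
276×c×(33.2 − 249) + 308×2.44×(33.2 − 8.93) = 0
-59561 c = -18239
c = -18239/-59561 ≈ 0.3062 J/(g·K)

c ≈ 0.306 J/(g·K)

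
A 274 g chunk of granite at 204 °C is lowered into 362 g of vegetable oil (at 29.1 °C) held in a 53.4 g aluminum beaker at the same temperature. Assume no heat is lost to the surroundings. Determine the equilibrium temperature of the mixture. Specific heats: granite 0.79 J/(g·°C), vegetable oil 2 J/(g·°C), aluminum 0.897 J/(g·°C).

With ΣQ=0 the equilibrium temperature is the m·c-weighted mean:
T_f = (216.46*204 + 724*29.1 + 47.9*29.1) / (216.46 + 724 + 47.9)
    = 66620 / 988.36 ≈ 67.40 °C

T_f ≈ 67.4 °C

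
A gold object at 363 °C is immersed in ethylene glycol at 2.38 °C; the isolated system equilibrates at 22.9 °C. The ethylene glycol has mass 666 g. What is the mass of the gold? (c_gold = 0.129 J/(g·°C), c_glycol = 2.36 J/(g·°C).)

m ≈ 735 g

|Q_gold| = |Q_glycol|:
m×0.129×(363 − 22.9) = 666×2.36×(22.9 − 2.38)
43.87 m = 32253  ⇒  m ≈ 735.1 g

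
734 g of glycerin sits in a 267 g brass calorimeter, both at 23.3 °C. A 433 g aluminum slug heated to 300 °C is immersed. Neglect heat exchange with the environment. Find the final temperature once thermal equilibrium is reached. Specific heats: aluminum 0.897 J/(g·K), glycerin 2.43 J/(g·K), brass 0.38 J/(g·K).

T_f ≈ 70.6 °C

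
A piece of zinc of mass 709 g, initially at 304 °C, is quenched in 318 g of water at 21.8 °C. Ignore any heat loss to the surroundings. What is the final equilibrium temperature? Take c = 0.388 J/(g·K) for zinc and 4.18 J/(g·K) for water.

Net heat exchanged in the isolated system is zero:
709*0.388*(T − 304) + 318*4.18*(T − 21.8) = 0
275.09(T − 304) + 1329.2(T − 21.8) = 0
1604.3 T = 112605
T ≈ 70.19 °C

T_f ≈ 70.2 °C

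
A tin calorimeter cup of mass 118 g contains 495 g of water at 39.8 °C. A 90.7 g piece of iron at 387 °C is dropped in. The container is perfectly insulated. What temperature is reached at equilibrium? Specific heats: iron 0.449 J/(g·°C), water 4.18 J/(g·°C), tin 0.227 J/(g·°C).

T_f ≈ 46.4 °C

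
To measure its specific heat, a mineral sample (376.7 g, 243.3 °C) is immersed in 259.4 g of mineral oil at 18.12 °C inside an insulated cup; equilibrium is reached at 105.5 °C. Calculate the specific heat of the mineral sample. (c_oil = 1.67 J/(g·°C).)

m_s c (T_s − T_f) = m_oil c_oil (T_f − T_0):
376.7×c×(243.3 − 105.5) = 259.4×1.67×(105.5 − 18.12)
51909 c = 37853  ⇒  c ≈ 0.7292 J/(g·°C)

c ≈ 0.729 J/(g·°C)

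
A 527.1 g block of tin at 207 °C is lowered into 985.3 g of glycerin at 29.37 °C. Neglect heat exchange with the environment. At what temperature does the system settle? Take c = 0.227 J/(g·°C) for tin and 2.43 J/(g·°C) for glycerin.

T_f ≈ 37.8 °C

With ΣQ=0 the equilibrium temperature is the m·c-weighted mean:
T_f = (119.65·207 + 2394.3·29.37) / (119.65 + 2394.3)
    = 95088 / 2513.9 ≈ 37.82 °C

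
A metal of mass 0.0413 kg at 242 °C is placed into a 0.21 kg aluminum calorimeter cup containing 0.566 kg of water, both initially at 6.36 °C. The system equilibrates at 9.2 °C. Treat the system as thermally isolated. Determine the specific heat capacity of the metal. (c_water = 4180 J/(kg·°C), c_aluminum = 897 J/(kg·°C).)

Taking heat into each body as positive, Σ m c ΔT = 0:
0.0413·c·(9.2 − 242) + 0.566·4180·(9.2 − 6.36) + 0.21·897·(9.2 − 6.36) = 0
-9.615 c = -7254.1
c = -7254.1/-9.615 ≈ 754.5 J/(kg·°C)

c ≈ 754 J/(kg·°C)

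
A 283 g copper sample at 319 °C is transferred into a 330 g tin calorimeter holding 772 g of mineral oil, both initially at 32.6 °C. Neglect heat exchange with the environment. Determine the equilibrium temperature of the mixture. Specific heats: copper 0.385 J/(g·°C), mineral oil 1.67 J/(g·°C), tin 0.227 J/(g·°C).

T_f ≈ 53.8 °C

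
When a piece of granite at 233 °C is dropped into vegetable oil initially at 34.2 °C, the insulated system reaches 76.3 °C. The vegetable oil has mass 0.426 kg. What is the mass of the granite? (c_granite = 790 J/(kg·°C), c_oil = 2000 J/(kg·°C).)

Let T be the final temperature. ΣQ_i = 0:
m·790·(76.3 − 233) + 0.426·2000·(76.3 − 34.2) = 0
-123793 m = -35869
m = -35869/-123793 ≈ 0.2898 kg

m ≈ 0.29 kg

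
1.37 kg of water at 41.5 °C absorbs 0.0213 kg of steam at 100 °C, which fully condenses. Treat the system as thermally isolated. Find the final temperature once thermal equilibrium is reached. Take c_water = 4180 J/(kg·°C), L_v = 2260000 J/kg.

Sum of m c ΔT and latent-heat terms is zero:
steam→water at 100 °C releases m L_v = 0.0213×2260000 = 48138
  condensate cools 100→T: 0.0213×4180×(T − 100) = 89.03(T − 100)
  original water: 5726.6(T − 41.5)
5815.6 T = 48138 + 8903.4 + 237654 = 294695
T ≈ 50.67 °C, under the boiling point, so the assumption holds.

T_f ≈ 50.7 °C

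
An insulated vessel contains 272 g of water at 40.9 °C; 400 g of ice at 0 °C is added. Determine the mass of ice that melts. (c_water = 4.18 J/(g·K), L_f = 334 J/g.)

m_melted ≈ 139 g

Cooling the water to 0 °C releases 272×4.18×40.9 = 46502 J.
Fully melting the ice requires m_ice L_f = 400×334 = 133600 J.
Since 46502 < 133600 J, not all the ice melts; equilibrium is at 0 °C.
m_melt = 46502 / L_f = 139.2 g.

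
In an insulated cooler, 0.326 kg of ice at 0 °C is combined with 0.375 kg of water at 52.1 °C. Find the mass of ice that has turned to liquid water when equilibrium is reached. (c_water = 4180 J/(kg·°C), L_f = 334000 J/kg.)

Water can give up m c ΔT = 0.375·4180·52.1 = 81667 J before reaching 0 °C.
Melting all 0.326 kg of ice would need 0.326·334000 = 108884 J.
Since 81667 < 108884 J, not all the ice melts; equilibrium is at 0 °C.
Mass melted = 81667/334000 ≈ 0.2445 kg.

m_melted ≈ 0.245 kg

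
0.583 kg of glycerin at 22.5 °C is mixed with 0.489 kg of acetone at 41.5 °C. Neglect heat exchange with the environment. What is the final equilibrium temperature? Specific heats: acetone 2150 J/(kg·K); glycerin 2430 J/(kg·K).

T_f = Σ m_i c_i T_i / Σ m_i c_i:
T_f = (1051.3×41.5 + 1416.7×22.5) / (1051.3 + 1416.7)
    = 75507 / 2468 ≈ 30.59 °C

T_f ≈ 30.6 °C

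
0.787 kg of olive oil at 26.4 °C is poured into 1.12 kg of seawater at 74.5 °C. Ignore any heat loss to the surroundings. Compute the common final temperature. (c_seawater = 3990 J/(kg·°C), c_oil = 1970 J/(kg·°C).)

Heat lost by the seawater equals heat gained by the oil:
1.12×3990×(74.5 − T) = 0.787×1970×(T − 26.4)
4468.8(74.5 − T) = 1550.4(T − 26.4)
6019.2 T = 373856  ⇒  T ≈ 62.11 °C

T_f ≈ 62.1 °C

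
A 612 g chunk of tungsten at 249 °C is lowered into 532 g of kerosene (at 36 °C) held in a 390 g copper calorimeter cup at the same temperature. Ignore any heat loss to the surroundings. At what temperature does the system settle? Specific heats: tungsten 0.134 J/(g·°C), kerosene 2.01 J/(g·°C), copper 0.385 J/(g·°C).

Heat gained plus heat lost sum to zero:
612*0.134*(T − 249) + 532*2.01*(T − 36) + 390*0.385*(T − 36) = 0
82.01(T − 249) + 1069.3(T − 36) + 150.15(T − 36) = 0
(82.01 + 1069.3 + 150.15) T = 82.01*249 + 1069.3*36 + 150.15*36
T = 64321 / 1301.5 = 49.4 °C

T_f ≈ 49.4 °C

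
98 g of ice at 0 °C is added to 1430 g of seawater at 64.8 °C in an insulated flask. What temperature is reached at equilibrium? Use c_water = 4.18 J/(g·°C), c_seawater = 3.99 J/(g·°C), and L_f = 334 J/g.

Heat gained plus heat lost sum to zero:
fusion: m_ice L_f = 98×334 = 32732
  warm the meltwater: 409.64 T
  seawater: 5705.7(T − 64.8)
6115.3 T = 369729 − 32732 = 336997
T ≈ 55.11 °C (positive, so assuming full melt was valid).

T_f ≈ 55.1 °C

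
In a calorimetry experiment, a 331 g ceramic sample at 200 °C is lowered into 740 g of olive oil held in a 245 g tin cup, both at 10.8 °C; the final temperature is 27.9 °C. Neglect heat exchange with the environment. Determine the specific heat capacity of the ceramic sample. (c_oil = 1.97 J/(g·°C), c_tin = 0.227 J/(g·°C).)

Conservation of energy gives ΣQ = 0:
331×c×(27.9 − 200) + 740×1.97×(27.9 − 10.8) + 245×0.227×(27.9 − 10.8) = 0
-56965 c = -25879
c = -25879/-56965 ≈ 0.4543 J/(g·°C)

c ≈ 0.454 J/(g·°C)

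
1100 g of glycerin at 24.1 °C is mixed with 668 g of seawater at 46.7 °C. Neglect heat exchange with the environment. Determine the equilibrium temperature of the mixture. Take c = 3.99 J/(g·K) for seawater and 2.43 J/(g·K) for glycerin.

Taking heat into each body as positive, Σ m c ΔT = 0:
668*3.99*(T − 46.7) + 1100*2.43*(T − 24.1) = 0
(2665.3 + 2673) T = 2665.3*46.7 + 2673*24.1
T ≈ 35.38 °C

T_f ≈ 35.4 °C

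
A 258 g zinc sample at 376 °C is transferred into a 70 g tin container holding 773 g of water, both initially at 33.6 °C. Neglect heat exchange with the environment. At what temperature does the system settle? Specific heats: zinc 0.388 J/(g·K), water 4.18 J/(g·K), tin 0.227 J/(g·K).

T_f ≈ 43.8 °C

Net heat exchanged in the isolated system is zero:
258·0.388·(T − 376) + 773·4.18·(T − 33.6) + 70·0.227·(T − 33.6) = 0
100.1(T − 376) + 3231.1(T − 33.6) + 15.89(T − 33.6) = 0
3347.1 T = 146739
T = 146739 / 3347.1 = 43.8 °C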